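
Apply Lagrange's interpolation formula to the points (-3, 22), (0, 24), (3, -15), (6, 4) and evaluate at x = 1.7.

Lagrange interpolation formula:
P(x) = Σ yᵢ × Lᵢ(x)
where Lᵢ(x) = Π_{j≠i} (x - xⱼ)/(xᵢ - xⱼ)

L_0(1.7) = (1.7 - 0)/(-3 - 0) × (1.7 - 3)/(-3 - 3) × (1.7 - 6)/(-3 - 6) = -0.058660
L_1(1.7) = (1.7 - (-3))/(0 - (-3)) × (1.7 - 3)/(0 - 3) × (1.7 - 6)/(0 - 6) = 0.486537
L_2(1.7) = (1.7 - (-3))/(3 - (-3)) × (1.7 - 0)/(3 - 0) × (1.7 - 6)/(3 - 6) = 0.636241
L_3(1.7) = (1.7 - (-3))/(6 - (-3)) × (1.7 - 0)/(6 - 0) × (1.7 - 3)/(6 - 3) = -0.064117

P(1.7) = 22×L_0(1.7) + 24×L_1(1.7) + (-15)×L_2(1.7) + 4×L_3(1.7)
P(1.7) = 0.586278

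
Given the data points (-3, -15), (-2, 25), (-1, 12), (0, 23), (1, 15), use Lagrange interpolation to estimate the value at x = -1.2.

Lagrange interpolation formula:
P(x) = Σ yᵢ × Lᵢ(x)
where Lᵢ(x) = Π_{j≠i} (x - xⱼ)/(xᵢ - xⱼ)

L_0(-1.2) = (-1.2 - (-2))/(-3 - (-2)) × (-1.2 - (-1))/(-3 - (-1)) × (-1.2 - 0)/(-3 - 0) × (-1.2 - 1)/(-3 - 1) = -0.017600
L_1(-1.2) = (-1.2 - (-3))/(-2 - (-3)) × (-1.2 - (-1))/(-2 - (-1)) × (-1.2 - 0)/(-2 - 0) × (-1.2 - 1)/(-2 - 1) = 0.158400
L_2(-1.2) = (-1.2 - (-3))/(-1 - (-3)) × (-1.2 - (-2))/(-1 - (-2)) × (-1.2 - 0)/(-1 - 0) × (-1.2 - 1)/(-1 - 1) = 0.950400
L_3(-1.2) = (-1.2 - (-3))/(0 - (-3)) × (-1.2 - (-2))/(0 - (-2)) × (-1.2 - (-1))/(0 - (-1)) × (-1.2 - 1)/(0 - 1) = -0.105600
L_4(-1.2) = (-1.2 - (-3))/(1 - (-3)) × (-1.2 - (-2))/(1 - (-2)) × (-1.2 - (-1))/(1 - (-1)) × (-1.2 - 0)/(1 - 0) = 0.014400

P(-1.2) = (-15)×L_0(-1.2) + 25×L_1(-1.2) + 12×L_2(-1.2) + 23×L_3(-1.2) + 15×L_4(-1.2)
P(-1.2) = 13.416000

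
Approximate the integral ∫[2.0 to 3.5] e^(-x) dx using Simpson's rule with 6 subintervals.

f(x) = e^(-x)
a = 2.0, b = 3.5, n = 6
h = (b - a)/n = 0.250000

Simpson's rule: (h/3)[f(x₀) + 4f(x₁) + 2f(x₂) + ... + f(xₙ)]

x_0 = 2.0000, f(x_0) = 0.135335, coefficient = 1
x_1 = 2.2500, f(x_1) = 0.105399, coefficient = 4
x_2 = 2.5000, f(x_2) = 0.082085, coefficient = 2
x_3 = 2.7500, f(x_3) = 0.063928, coefficient = 4
x_4 = 3.0000, f(x_4) = 0.049787, coefficient = 2
x_5 = 3.2500, f(x_5) = 0.038774, coefficient = 4
x_6 = 3.5000, f(x_6) = 0.030197, coefficient = 1

I ≈ (0.250000/3) × 1.261682 = 0.105140
Exact value: 0.105138
Error: 0.000002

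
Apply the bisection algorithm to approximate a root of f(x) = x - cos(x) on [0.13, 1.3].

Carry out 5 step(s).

f(x) = x - cos(x)
Initial interval: [0.13, 1.3]

Iteration 1:
  c_1 = (0.130000 + 1.300000)/2 = 0.715000
  f(c_1) = f(0.715000) = -0.040093
  f(a) × f(c) ≥ 0, new interval: [0.715000, 1.300000]
Iteration 2:
  c_2 = (0.715000 + 1.300000)/2 = 1.007500
  f(c_2) = f(1.007500) = 0.473524
  f(a) × f(c) < 0, new interval: [0.715000, 1.007500]
Iteration 3:
  c_3 = (0.715000 + 1.007500)/2 = 0.861250
  f(c_3) = f(0.861250) = 0.209760
  f(a) × f(c) < 0, new interval: [0.715000, 0.861250]
Iteration 4:
  c_4 = (0.715000 + 0.861250)/2 = 0.788125
  f(c_4) = f(0.788125) = 0.082949
  f(a) × f(c) < 0, new interval: [0.715000, 0.788125]
Iteration 5:
  c_5 = (0.715000 + 0.788125)/2 = 0.751563
  f(c_5) = f(0.751563) = 0.020940
  f(a) × f(c) < 0, new interval: [0.715000, 0.751563]

After 5 iteration(s), the approximation is c_5 = 0.751563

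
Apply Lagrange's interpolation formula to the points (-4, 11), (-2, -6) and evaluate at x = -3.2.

Lagrange interpolation formula:
P(x) = Σ yᵢ × Lᵢ(x)
where Lᵢ(x) = Π_{j≠i} (x - xⱼ)/(xᵢ - xⱼ)

L_0(-3.2) = (-3.2 - (-2))/(-4 - (-2)) = 0.600000
L_1(-3.2) = (-3.2 - (-4))/(-2 - (-4)) = 0.400000

P(-3.2) = 11×L_0(-3.2) + (-6)×L_1(-3.2)
P(-3.2) = 4.200000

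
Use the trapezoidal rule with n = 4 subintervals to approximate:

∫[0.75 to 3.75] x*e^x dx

f(x) = x*e^x
a = 0.75, b = 3.75, n = 4
h = (b - a)/n = 0.750000

Trapezoidal rule: (h/2)[f(x₀) + 2f(x₁) + 2f(x₂) + ... + f(xₙ)]

x_0 = 0.7500, f(x_0) = 1.587750, coefficient = 1
x_1 = 1.5000, f(x_1) = 6.722534, coefficient = 2
x_2 = 2.2500, f(x_2) = 21.347406, coefficient = 2
x_3 = 3.0000, f(x_3) = 60.256611, coefficient = 2
x_4 = 3.7500, f(x_4) = 159.454058, coefficient = 1

I ≈ (0.750000/2) × 337.694908 = 126.635590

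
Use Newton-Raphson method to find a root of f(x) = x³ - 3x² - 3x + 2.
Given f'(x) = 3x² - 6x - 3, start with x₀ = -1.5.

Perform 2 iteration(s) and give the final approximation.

f(x) = x³ - 3x² - 3x + 2
f'(x) = 3x² - 6x - 3
x₀ = -1.5

Newton-Raphson formula: x_{n+1} = x_n - f(x_n)/f'(x_n)

Iteration 1:
  f(-1.500000) = -3.625000
  f'(-1.500000) = 12.750000
  x_1 = -1.500000 - (-3.625000)/12.750000 = -1.215686
Iteration 2:
  f(-1.215686) = -0.583275
  f'(-1.215686) = 8.727797
  x_2 = -1.215686 - (-0.583275)/8.727797 = -1.148857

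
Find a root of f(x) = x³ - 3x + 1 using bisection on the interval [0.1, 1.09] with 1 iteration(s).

f(x) = x³ - 3x + 1
Initial interval: [0.1, 1.09]

Iteration 1:
  c_1 = (0.100000 + 1.090000)/2 = 0.595000
  f(c_1) = f(0.595000) = -0.574355
  f(a) × f(c) < 0, new interval: [0.100000, 0.595000]

After 1 iteration(s), the approximation is c_1 = 0.595000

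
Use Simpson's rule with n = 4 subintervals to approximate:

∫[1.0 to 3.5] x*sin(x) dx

f(x) = x*sin(x)
a = 1.0, b = 3.5, n = 4
h = (b - a)/n = 0.625000

Simpson's rule: (h/3)[f(x₀) + 4f(x₁) + 2f(x₂) + ... + f(xₙ)]

x_0 = 1.0000, f(x_0) = 0.841471, coefficient = 1
x_1 = 1.6250, f(x_1) = 1.622613, coefficient = 4
x_2 = 2.2500, f(x_2) = 1.750665, coefficient = 2
x_3 = 2.8750, f(x_3) = 0.757407, coefficient = 4
x_4 = 3.5000, f(x_4) = -1.227741, coefficient = 1

I ≈ (0.625000/3) × 12.635142 = 2.632321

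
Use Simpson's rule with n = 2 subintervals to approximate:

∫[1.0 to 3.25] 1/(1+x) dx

f(x) = 1/(1+x)
a = 1.0, b = 3.25, n = 2
h = (b - a)/n = 1.125000

Simpson's rule: (h/3)[f(x₀) + 4f(x₁) + 2f(x₂) + ... + f(xₙ)]

x_0 = 1.0000, f(x_0) = 0.500000, coefficient = 1
x_1 = 2.1250, f(x_1) = 0.320000, coefficient = 4
x_2 = 3.2500, f(x_2) = 0.235294, coefficient = 1

I ≈ (1.125000/3) × 2.015294 = 0.755735
Exact value: 0.753772
Error: 0.001963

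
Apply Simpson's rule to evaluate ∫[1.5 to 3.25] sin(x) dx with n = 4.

f(x) = sin(x)
a = 1.5, b = 3.25, n = 4
h = (b - a)/n = 0.437500

Simpson's rule: (h/3)[f(x₀) + 4f(x₁) + 2f(x₂) + ... + f(xₙ)]

x_0 = 1.5000, f(x_0) = 0.997495, coefficient = 1
x_1 = 1.9375, f(x_1) = 0.933514, coefficient = 4
x_2 = 2.3750, f(x_2) = 0.693685, coefficient = 2
x_3 = 2.8125, f(x_3) = 0.323185, coefficient = 4
x_4 = 3.2500, f(x_4) = -0.108195, coefficient = 1

I ≈ (0.437500/3) × 7.303465 = 1.065089
Exact value: 1.064867
Error: 0.000222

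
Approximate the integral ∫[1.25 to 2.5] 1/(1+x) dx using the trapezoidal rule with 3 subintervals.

f(x) = 1/(1+x)
a = 1.25, b = 2.5, n = 3
h = (b - a)/n = 0.416667

Trapezoidal rule: (h/2)[f(x₀) + 2f(x₁) + 2f(x₂) + ... + f(xₙ)]

x_0 = 1.2500, f(x_0) = 0.444444, coefficient = 1
x_1 = 1.6667, f(x_1) = 0.375000, coefficient = 2
x_2 = 2.0833, f(x_2) = 0.324324, coefficient = 2
x_3 = 2.5000, f(x_3) = 0.285714, coefficient = 1

I ≈ (0.416667/2) × 2.128807 = 0.443502
Exact value: 0.441833
Error: 0.001669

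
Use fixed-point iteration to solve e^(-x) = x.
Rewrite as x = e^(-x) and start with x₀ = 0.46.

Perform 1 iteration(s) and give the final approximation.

Equation: e^(-x) = x
Fixed-point form: x = e^(-x)
x₀ = 0.46

x_1 = g(0.460000) = 0.631284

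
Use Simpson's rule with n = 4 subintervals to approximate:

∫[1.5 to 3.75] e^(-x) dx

f(x) = e^(-x)
a = 1.5, b = 3.75, n = 4
h = (b - a)/n = 0.562500

Simpson's rule: (h/3)[f(x₀) + 4f(x₁) + 2f(x₂) + ... + f(xₙ)]

x_0 = 1.5000, f(x_0) = 0.223130, coefficient = 1
x_1 = 2.0625, f(x_1) = 0.127136, coefficient = 4
x_2 = 2.6250, f(x_2) = 0.072440, coefficient = 2
x_3 = 3.1875, f(x_3) = 0.041275, coefficient = 4
x_4 = 3.7500, f(x_4) = 0.023518, coefficient = 1

I ≈ (0.562500/3) × 1.065170 = 0.199719
Exact value: 0.199612
Error: 0.000107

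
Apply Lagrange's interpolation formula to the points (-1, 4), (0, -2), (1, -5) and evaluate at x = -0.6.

Lagrange interpolation formula:
P(x) = Σ yᵢ × Lᵢ(x)
where Lᵢ(x) = Π_{j≠i} (x - xⱼ)/(xᵢ - xⱼ)

L_0(-0.6) = (-0.6 - 0)/(-1 - 0) × (-0.6 - 1)/(-1 - 1) = 0.480000
L_1(-0.6) = (-0.6 - (-1))/(0 - (-1)) × (-0.6 - 1)/(0 - 1) = 0.640000
L_2(-0.6) = (-0.6 - (-1))/(1 - (-1)) × (-0.6 - 0)/(1 - 0) = -0.120000

P(-0.6) = 4×L_0(-0.6) + (-2)×L_1(-0.6) + (-5)×L_2(-0.6)
P(-0.6) = 1.240000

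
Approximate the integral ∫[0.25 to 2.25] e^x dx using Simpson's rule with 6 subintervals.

f(x) = e^x
a = 0.25, b = 2.25, n = 6
h = (b - a)/n = 0.333333

Simpson's rule: (h/3)[f(x₀) + 4f(x₁) + 2f(x₂) + ... + f(xₙ)]

x_0 = 0.2500, f(x_0) = 1.284025, coefficient = 1
x_1 = 0.5833, f(x_1) = 1.792002, coefficient = 4
x_2 = 0.9167, f(x_2) = 2.500940, coefficient = 2
x_3 = 1.2500, f(x_3) = 3.490343, coefficient = 4
x_4 = 1.5833, f(x_4) = 4.871166, coefficient = 2
x_5 = 1.9167, f(x_5) = 6.798260, coefficient = 4
x_6 = 2.2500, f(x_6) = 9.487736, coefficient = 1

I ≈ (0.333333/3) × 73.838392 = 8.204266
Exact value: 8.203710
Error: 0.000555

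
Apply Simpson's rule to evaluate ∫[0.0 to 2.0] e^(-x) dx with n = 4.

f(x) = e^(-x)
a = 0.0, b = 2.0, n = 4
h = (b - a)/n = 0.500000

Simpson's rule: (h/3)[f(x₀) + 4f(x₁) + 2f(x₂) + ... + f(xₙ)]

x_0 = 0.0000, f(x_0) = 1.000000, coefficient = 1
x_1 = 0.5000, f(x_1) = 0.606531, coefficient = 4
x_2 = 1.0000, f(x_2) = 0.367879, coefficient = 2
x_3 = 1.5000, f(x_3) = 0.223130, coefficient = 4
x_4 = 2.0000, f(x_4) = 0.135335, coefficient = 1

I ≈ (0.500000/3) × 5.189737 = 0.864956
Exact value: 0.864665
Error: 0.000292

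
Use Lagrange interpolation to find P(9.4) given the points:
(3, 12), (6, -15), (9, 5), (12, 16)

Lagrange interpolation formula:
P(x) = Σ yᵢ × Lᵢ(x)
where Lᵢ(x) = Π_{j≠i} (x - xⱼ)/(xᵢ - xⱼ)

L_0(9.4) = (9.4 - 6)/(3 - 6) × (9.4 - 9)/(3 - 9) × (9.4 - 12)/(3 - 12) = 0.021827
L_1(9.4) = (9.4 - 3)/(6 - 3) × (9.4 - 9)/(6 - 9) × (9.4 - 12)/(6 - 12) = -0.123259
L_2(9.4) = (9.4 - 3)/(9 - 3) × (9.4 - 6)/(9 - 6) × (9.4 - 12)/(9 - 12) = 1.047704
L_3(9.4) = (9.4 - 3)/(12 - 3) × (9.4 - 6)/(12 - 6) × (9.4 - 9)/(12 - 9) = 0.053728

P(9.4) = 12×L_0(9.4) + (-15)×L_1(9.4) + 5×L_2(9.4) + 16×L_3(9.4)
P(9.4) = 8.208988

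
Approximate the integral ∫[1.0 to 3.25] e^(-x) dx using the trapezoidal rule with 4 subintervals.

f(x) = e^(-x)
a = 1.0, b = 3.25, n = 4
h = (b - a)/n = 0.562500

Trapezoidal rule: (h/2)[f(x₀) + 2f(x₁) + 2f(x₂) + ... + f(xₙ)]

x_0 = 1.0000, f(x_0) = 0.367879, coefficient = 1
x_1 = 1.5625, f(x_1) = 0.209611, coefficient = 2
x_2 = 2.1250, f(x_2) = 0.119433, coefficient = 2
x_3 = 2.6875, f(x_3) = 0.068051, coefficient = 2
x_4 = 3.2500, f(x_4) = 0.038774, coefficient = 1

I ≈ (0.562500/2) × 1.200844 = 0.337737
Exact value: 0.329105
Error: 0.008632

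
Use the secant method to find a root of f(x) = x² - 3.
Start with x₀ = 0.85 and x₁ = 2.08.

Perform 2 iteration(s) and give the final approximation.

f(x) = x² - 3
x₀ = 0.85, x₁ = 2.08

Secant formula: x_{n+1} = x_n - f(x_n)(x_n - x_{n-1})/(f(x_n) - f(x_{n-1}))

Iteration 1:
  f(0.850000) = -2.277500
  f(2.080000) = 1.326400
  x_2 = 2.080000 - 1.326400×(2.080000 - 0.850000)/(1.326400 - (-2.277500))
       = 1.627304
Iteration 2:
  f(2.080000) = 1.326400
  f(1.627304) = -0.351882
  x_3 = 1.627304 - (-0.351882)×(1.627304 - 2.080000)/(-0.351882 - 1.326400)
       = 1.722220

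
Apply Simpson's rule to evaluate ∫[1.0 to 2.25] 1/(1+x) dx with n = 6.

f(x) = 1/(1+x)
a = 1.0, b = 2.25, n = 6
h = (b - a)/n = 0.208333

Simpson's rule: (h/3)[f(x₀) + 4f(x₁) + 2f(x₂) + ... + f(xₙ)]

x_0 = 1.0000, f(x_0) = 0.500000, coefficient = 1
x_1 = 1.2083, f(x_1) = 0.452830, coefficient = 4
x_2 = 1.4167, f(x_2) = 0.413793, coefficient = 2
x_3 = 1.6250, f(x_3) = 0.380952, coefficient = 4
x_4 = 1.8333, f(x_4) = 0.352941, coefficient = 2
x_5 = 2.0417, f(x_5) = 0.328767, coefficient = 4
x_6 = 2.2500, f(x_6) = 0.307692, coefficient = 1

I ≈ (0.208333/3) × 6.991360 = 0.485511
Exact value: 0.485508
Error: 0.000003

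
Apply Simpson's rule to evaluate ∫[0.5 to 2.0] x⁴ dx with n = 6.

f(x) = x⁴
a = 0.5, b = 2.0, n = 6
h = (b - a)/n = 0.250000

Simpson's rule: (h/3)[f(x₀) + 4f(x₁) + 2f(x₂) + ... + f(xₙ)]

x_0 = 0.5000, f(x_0) = 0.062500, coefficient = 1
x_1 = 0.7500, f(x_1) = 0.316406, coefficient = 4
x_2 = 1.0000, f(x_2) = 1.000000, coefficient = 2
x_3 = 1.2500, f(x_3) = 2.441406, coefficient = 4
x_4 = 1.5000, f(x_4) = 5.062500, coefficient = 2
x_5 = 1.7500, f(x_5) = 9.378906, coefficient = 4
x_6 = 2.0000, f(x_6) = 16.000000, coefficient = 1

I ≈ (0.250000/3) × 76.734375 = 6.394531
Exact value: 6.393750
Error: 0.000781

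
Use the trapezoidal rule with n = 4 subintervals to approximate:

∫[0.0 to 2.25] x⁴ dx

f(x) = x⁴
a = 0.0, b = 2.25, n = 4
h = (b - a)/n = 0.562500

Trapezoidal rule: (h/2)[f(x₀) + 2f(x₁) + 2f(x₂) + ... + f(xₙ)]

x_0 = 0.0000, f(x_0) = 0.000000, coefficient = 1
x_1 = 0.5625, f(x_1) = 0.100113, coefficient = 2
x_2 = 1.1250, f(x_2) = 1.601807, coefficient = 2
x_3 = 1.6875, f(x_3) = 8.109146, coefficient = 2
x_4 = 2.2500, f(x_4) = 25.628906, coefficient = 1

I ≈ (0.562500/2) × 45.251038 = 12.726854
Exact value: 11.533008
Error: 1.193847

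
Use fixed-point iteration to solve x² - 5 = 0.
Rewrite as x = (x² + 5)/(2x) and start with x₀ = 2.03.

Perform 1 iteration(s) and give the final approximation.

Equation: x² - 5 = 0
Fixed-point form: x = (x² + 5)/(2x)
x₀ = 2.03

x_1 = g(2.030000) = 2.246527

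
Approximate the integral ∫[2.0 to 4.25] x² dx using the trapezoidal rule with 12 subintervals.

f(x) = x²
a = 2.0, b = 4.25, n = 12
h = (b - a)/n = 0.187500

Trapezoidal rule: (h/2)[f(x₀) + 2f(x₁) + 2f(x₂) + ... + f(xₙ)]

x_0 = 2.0000, f(x_0) = 4.000000, coefficient = 1
x_1 = 2.1875, f(x_1) = 4.785156, coefficient = 2
x_2 = 2.3750, f(x_2) = 5.640625, coefficient = 2
x_3 = 2.5625, f(x_3) = 6.566406, coefficient = 2
x_4 = 2.7500, f(x_4) = 7.562500, coefficient = 2
x_5 = 2.9375, f(x_5) = 8.628906, coefficient = 2
x_6 = 3.1250, f(x_6) = 9.765625, coefficient = 2
x_7 = 3.3125, f(x_7) = 10.972656, coefficient = 2
x_8 = 3.5000, f(x_8) = 12.250000, coefficient = 2
x_9 = 3.6875, f(x_9) = 13.597656, coefficient = 2
x_10 = 3.8750, f(x_10) = 15.015625, coefficient = 2
x_11 = 4.0625, f(x_11) = 16.503906, coefficient = 2
x_12 = 4.2500, f(x_12) = 18.062500, coefficient = 1

I ≈ (0.187500/2) × 244.640625 = 22.935059
Exact value: 22.921875
Error: 0.013184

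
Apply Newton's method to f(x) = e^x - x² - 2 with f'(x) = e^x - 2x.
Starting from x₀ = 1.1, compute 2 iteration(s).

f(x) = e^x - x² - 2
f'(x) = e^x - 2x
x₀ = 1.1

Newton-Raphson formula: x_{n+1} = x_n - f(x_n)/f'(x_n)

Iteration 1:
  f(1.100000) = -0.205834
  f'(1.100000) = 0.804166
  x_1 = 1.100000 - (-0.205834)/0.804166 = 1.355960
Iteration 2:
  f(1.355960) = 0.041856
  f'(1.355960) = 1.168564
  x_2 = 1.355960 - 0.041856/1.168564 = 1.320141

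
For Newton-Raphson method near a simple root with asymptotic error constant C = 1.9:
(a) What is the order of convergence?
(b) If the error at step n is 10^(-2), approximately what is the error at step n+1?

(a) Newton-Raphson has quadratic (order 2) convergence near simple roots.
    This means |e_{n+1}| ≈ C|e_n|².

(b) With |e_n| = 10^(-2) and C = 1.9:
    |e_{n+1}| ≈ 1.9 × (10^(-2))² = 1.9 × 10^(-4)

(a) 2 (quadratic); (b) |e_{n+1}| ≈ 1.900e-04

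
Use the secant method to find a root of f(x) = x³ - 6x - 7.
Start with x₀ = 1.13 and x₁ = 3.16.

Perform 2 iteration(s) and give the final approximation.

f(x) = x³ - 6x - 7
x₀ = 1.13, x₁ = 3.16

Secant formula: x_{n+1} = x_n - f(x_n)(x_n - x_{n-1})/(f(x_n) - f(x_{n-1}))

Iteration 1:
  f(1.130000) = -12.337103
  f(3.160000) = 5.594496
  x_2 = 3.160000 - 5.594496×(3.160000 - 1.130000)/(5.594496 - (-12.337103))
       = 2.526658
Iteration 2:
  f(3.160000) = 5.594496
  f(2.526658) = -6.029756
  x_3 = 2.526658 - (-6.029756)×(2.526658 - 3.160000)/(-6.029756 - 5.594496)
       = 2.855187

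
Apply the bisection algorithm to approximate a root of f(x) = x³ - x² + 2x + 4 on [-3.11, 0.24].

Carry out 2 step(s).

f(x) = x³ - x² + 2x + 4
Initial interval: [-3.11, 0.24]

Iteration 1:
  c_1 = (-3.110000 + 0.240000)/2 = -1.435000
  f(c_1) = f(-1.435000) = -3.884213
  f(a) × f(c) ≥ 0, new interval: [-1.435000, 0.240000]
Iteration 2:
  c_2 = (-1.435000 + 0.240000)/2 = -0.597500
  f(c_2) = f(-0.597500) = 2.234683
  f(a) × f(c) < 0, new interval: [-1.435000, -0.597500]

After 2 iteration(s), the approximation is c_2 = -0.597500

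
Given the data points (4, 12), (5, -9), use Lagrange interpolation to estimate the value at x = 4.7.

Lagrange interpolation formula:
P(x) = Σ yᵢ × Lᵢ(x)
where Lᵢ(x) = Π_{j≠i} (x - xⱼ)/(xᵢ - xⱼ)

L_0(4.7) = (4.7 - 5)/(4 - 5) = 0.300000
L_1(4.7) = (4.7 - 4)/(5 - 4) = 0.700000

P(4.7) = 12×L_0(4.7) + (-9)×L_1(4.7)
P(4.7) = -2.700000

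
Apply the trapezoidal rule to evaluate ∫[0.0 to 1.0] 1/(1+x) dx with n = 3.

f(x) = 1/(1+x)
a = 0.0, b = 1.0, n = 3
h = (b - a)/n = 0.333333

Trapezoidal rule: (h/2)[f(x₀) + 2f(x₁) + 2f(x₂) + ... + f(xₙ)]

x_0 = 0.0000, f(x_0) = 1.000000, coefficient = 1
x_1 = 0.3333, f(x_1) = 0.750000, coefficient = 2
x_2 = 0.6667, f(x_2) = 0.600000, coefficient = 2
x_3 = 1.0000, f(x_3) = 0.500000, coefficient = 1

I ≈ (0.333333/2) × 4.200000 = 0.700000
Exact value: 0.693147
Error: 0.006853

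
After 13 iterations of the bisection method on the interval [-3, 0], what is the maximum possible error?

Bisection error bound: |error| ≤ (b-a)/2^n
|error| ≤ (0 - (-3))/2^13 = 3/2^13
|error| ≤ 0.0003662109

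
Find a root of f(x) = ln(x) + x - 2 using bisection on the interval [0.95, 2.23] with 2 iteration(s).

f(x) = ln(x) + x - 2
Initial interval: [0.95, 2.23]

Iteration 1:
  c_1 = (0.950000 + 2.230000)/2 = 1.590000
  f(c_1) = f(1.590000) = 0.053734
  f(a) × f(c) < 0, new interval: [0.950000, 1.590000]
Iteration 2:
  c_2 = (0.950000 + 1.590000)/2 = 1.270000
  f(c_2) = f(1.270000) = -0.490983
  f(a) × f(c) ≥ 0, new interval: [1.270000, 1.590000]

After 2 iteration(s), the approximation is c_2 = 1.270000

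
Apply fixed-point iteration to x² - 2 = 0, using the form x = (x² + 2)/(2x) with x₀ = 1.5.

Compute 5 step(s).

Equation: x² - 2 = 0
Fixed-point form: x = (x² + 2)/(2x)
x₀ = 1.5

x_1 = g(1.500000) = 1.416667
x_2 = g(1.416667) = 1.414216
x_3 = g(1.414216) = 1.414214
x_4 = g(1.414214) = 1.414214
x_5 = g(1.414214) = 1.414214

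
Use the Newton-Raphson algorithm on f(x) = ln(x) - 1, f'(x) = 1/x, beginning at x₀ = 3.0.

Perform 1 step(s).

f(x) = ln(x) - 1
f'(x) = 1/x
x₀ = 3.0

Newton-Raphson formula: x_{n+1} = x_n - f(x_n)/f'(x_n)

Iteration 1:
  f(3.000000) = 0.098612
  f'(3.000000) = 0.333333
  x_1 = 3.000000 - 0.098612/0.333333 = 2.704163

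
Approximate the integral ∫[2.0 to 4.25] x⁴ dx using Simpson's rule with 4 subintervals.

f(x) = x⁴
a = 2.0, b = 4.25, n = 4
h = (b - a)/n = 0.562500

Simpson's rule: (h/3)[f(x₀) + 4f(x₁) + 2f(x₂) + ... + f(xₙ)]

x_0 = 2.0000, f(x_0) = 16.000000, coefficient = 1
x_1 = 2.5625, f(x_1) = 43.117691, coefficient = 4
x_2 = 3.1250, f(x_2) = 95.367432, coefficient = 2
x_3 = 3.6875, f(x_3) = 184.896255, coefficient = 4
x_4 = 4.2500, f(x_4) = 326.253906, coefficient = 1

I ≈ (0.562500/3) × 1445.044556 = 270.945854
Exact value: 270.915820
Error: 0.030034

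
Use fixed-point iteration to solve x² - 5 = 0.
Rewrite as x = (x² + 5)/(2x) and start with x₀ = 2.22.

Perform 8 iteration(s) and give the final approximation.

Equation: x² - 5 = 0
Fixed-point form: x = (x² + 5)/(2x)
x₀ = 2.22

x_1 = g(2.220000) = 2.236126
x_2 = g(2.236126) = 2.236068
x_3 = g(2.236068) = 2.236068
x_4 = g(2.236068) = 2.236068
x_5 = g(2.236068) = 2.236068
x_6 = g(2.236068) = 2.236068
x_7 = g(2.236068) = 2.236068
x_8 = g(2.236068) = 2.236068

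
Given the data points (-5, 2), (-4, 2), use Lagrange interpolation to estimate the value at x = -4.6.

Lagrange interpolation formula:
P(x) = Σ yᵢ × Lᵢ(x)
where Lᵢ(x) = Π_{j≠i} (x - xⱼ)/(xᵢ - xⱼ)

L_0(-4.6) = (-4.6 - (-4))/(-5 - (-4)) = 0.600000
L_1(-4.6) = (-4.6 - (-5))/(-4 - (-5)) = 0.400000

P(-4.6) = 2×L_0(-4.6) + 2×L_1(-4.6)
P(-4.6) = 2.000000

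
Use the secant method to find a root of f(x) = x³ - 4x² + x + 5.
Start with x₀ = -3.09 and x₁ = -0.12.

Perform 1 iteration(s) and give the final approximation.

f(x) = x³ - 4x² + x + 5
x₀ = -3.09, x₁ = -0.12

Secant formula: x_{n+1} = x_n - f(x_n)(x_n - x_{n-1})/(f(x_n) - f(x_{n-1}))

Iteration 1:
  f(-3.090000) = -65.786029
  f(-0.120000) = 4.820672
  x_2 = -0.120000 - 4.820672×(-0.120000 - (-3.090000))/(4.820672 - (-65.786029))
       = -0.322777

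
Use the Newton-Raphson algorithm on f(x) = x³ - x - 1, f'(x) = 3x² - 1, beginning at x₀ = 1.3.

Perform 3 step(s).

f(x) = x³ - x - 1
f'(x) = 3x² - 1
x₀ = 1.3

Newton-Raphson formula: x_{n+1} = x_n - f(x_n)/f'(x_n)

Iteration 1:
  f(1.300000) = -0.103000
  f'(1.300000) = 4.070000
  x_1 = 1.300000 - (-0.103000)/4.070000 = 1.325307
Iteration 2:
  f(1.325307) = 0.002514
  f'(1.325307) = 4.269317
  x_2 = 1.325307 - 0.002514/4.269317 = 1.324718
Iteration 3:
  f(1.324718) = 0.000001
  f'(1.324718) = 4.264636
  x_3 = 1.324718 - 0.000001/4.264636 = 1.324718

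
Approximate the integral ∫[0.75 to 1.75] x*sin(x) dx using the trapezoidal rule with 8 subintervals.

f(x) = x*sin(x)
a = 0.75, b = 1.75, n = 8
h = (b - a)/n = 0.125000

Trapezoidal rule: (h/2)[f(x₀) + 2f(x₁) + 2f(x₂) + ... + f(xₙ)]

x_0 = 0.7500, f(x_0) = 0.511229, coefficient = 1
x_1 = 0.8750, f(x_1) = 0.671601, coefficient = 2
x_2 = 1.0000, f(x_2) = 0.841471, coefficient = 2
x_3 = 1.1250, f(x_3) = 1.015051, coefficient = 2
x_4 = 1.2500, f(x_4) = 1.186231, coefficient = 2
x_5 = 1.3750, f(x_5) = 1.348728, coefficient = 2
x_6 = 1.5000, f(x_6) = 1.496242, coefficient = 2
x_7 = 1.6250, f(x_7) = 1.622613, coefficient = 2
x_8 = 1.7500, f(x_8) = 1.721975, coefficient = 1

I ≈ (0.125000/2) × 18.597079 = 1.162317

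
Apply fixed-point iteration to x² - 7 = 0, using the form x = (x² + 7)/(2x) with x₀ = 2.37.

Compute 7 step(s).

Equation: x² - 7 = 0
Fixed-point form: x = (x² + 7)/(2x)
x₀ = 2.37

x_1 = g(2.370000) = 2.661793
x_2 = g(2.661793) = 2.645800
x_3 = g(2.645800) = 2.645751
x_4 = g(2.645751) = 2.645751
x_5 = g(2.645751) = 2.645751
x_6 = g(2.645751) = 2.645751
x_7 = g(2.645751) = 2.645751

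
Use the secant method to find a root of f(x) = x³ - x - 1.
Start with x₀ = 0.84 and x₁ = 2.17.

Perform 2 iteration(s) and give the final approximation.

f(x) = x³ - x - 1
x₀ = 0.84, x₁ = 2.17

Secant formula: x_{n+1} = x_n - f(x_n)(x_n - x_{n-1})/(f(x_n) - f(x_{n-1}))

Iteration 1:
  f(0.840000) = -1.247296
  f(2.170000) = 7.048313
  x_2 = 2.170000 - 7.048313×(2.170000 - 0.840000)/(7.048313 - (-1.247296))
       = 1.039974
Iteration 2:
  f(2.170000) = 7.048313
  f(1.039974) = -0.915195
  x_3 = 1.039974 - (-0.915195)×(1.039974 - 2.170000)/(-0.915195 - 7.048313)
       = 1.169840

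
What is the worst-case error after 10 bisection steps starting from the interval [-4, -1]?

Bisection error bound: |error| ≤ (b-a)/2^n
|error| ≤ (-1 - (-4))/2^10 = 3/2^10
|error| ≤ 0.0029296875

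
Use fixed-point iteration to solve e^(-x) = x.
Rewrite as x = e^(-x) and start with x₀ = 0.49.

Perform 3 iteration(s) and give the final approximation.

Equation: e^(-x) = x
Fixed-point form: x = e^(-x)
x₀ = 0.49

x_1 = g(0.490000) = 0.612626
x_2 = g(0.612626) = 0.541926
x_3 = g(0.541926) = 0.581627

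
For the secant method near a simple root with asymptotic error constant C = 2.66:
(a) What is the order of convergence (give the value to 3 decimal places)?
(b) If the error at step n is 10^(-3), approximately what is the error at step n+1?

(a) Secant method has superlinear convergence with order φ = (1+√5)/2 ≈ 1.618.
    This means |e_{n+1}| ≈ C|e_n|^1.618.

(b) With |e_n| = 10^(-3) and C = 2.66:
    |e_{n+1}| ≈ 2.66 × (10^(-3))^1.618 = 2.66 × 10^(-4.85)

(a) ≈ 1.618 (golden ratio); (b) |e_{n+1}| ≈ 3.722e-05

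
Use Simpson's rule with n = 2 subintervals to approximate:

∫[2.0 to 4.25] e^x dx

f(x) = e^x
a = 2.0, b = 4.25, n = 2
h = (b - a)/n = 1.125000

Simpson's rule: (h/3)[f(x₀) + 4f(x₁) + 2f(x₂) + ... + f(xₙ)]

x_0 = 2.0000, f(x_0) = 7.389056, coefficient = 1
x_1 = 3.1250, f(x_1) = 22.759895, coefficient = 4
x_2 = 4.2500, f(x_2) = 70.105412, coefficient = 1

I ≈ (1.125000/3) × 168.534049 = 63.200268
Exact value: 62.716356
Error: 0.483912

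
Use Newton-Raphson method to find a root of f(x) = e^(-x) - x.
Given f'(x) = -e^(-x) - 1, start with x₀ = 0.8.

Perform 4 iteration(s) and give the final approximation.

f(x) = e^(-x) - x
f'(x) = -e^(-x) - 1
x₀ = 0.8

Newton-Raphson formula: x_{n+1} = x_n - f(x_n)/f'(x_n)

Iteration 1:
  f(0.800000) = -0.350671
  f'(0.800000) = -1.449329
  x_1 = 0.800000 - (-0.350671)/(-1.449329) = 0.558046
Iteration 2:
  f(0.558046) = 0.014280
  f'(0.558046) = -1.572326
  x_2 = 0.558046 - 0.014280/(-1.572326) = 0.567128
Iteration 3:
  f(0.567128) = 0.000024
  f'(0.567128) = -1.567152
  x_3 = 0.567128 - 0.000024/(-1.567152) = 0.567143
Iteration 4:
  f(0.567143) = 0.000000
  f'(0.567143) = -1.567143
  x_4 = 0.567143 - 0.000000/(-1.567143) = 0.567143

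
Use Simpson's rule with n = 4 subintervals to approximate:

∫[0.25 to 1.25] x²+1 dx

f(x) = x²+1
a = 0.25, b = 1.25, n = 4
h = (b - a)/n = 0.250000

Simpson's rule: (h/3)[f(x₀) + 4f(x₁) + 2f(x₂) + ... + f(xₙ)]

x_0 = 0.2500, f(x_0) = 1.062500, coefficient = 1
x_1 = 0.5000, f(x_1) = 1.250000, coefficient = 4
x_2 = 0.7500, f(x_2) = 1.562500, coefficient = 2
x_3 = 1.0000, f(x_3) = 2.000000, coefficient = 4
x_4 = 1.2500, f(x_4) = 2.562500, coefficient = 1

I ≈ (0.250000/3) × 19.750000 = 1.645833
Exact value: 1.645833
Error: 0.000000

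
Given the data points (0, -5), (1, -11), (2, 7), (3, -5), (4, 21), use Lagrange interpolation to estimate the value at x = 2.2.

Lagrange interpolation formula:
P(x) = Σ yᵢ × Lᵢ(x)
where Lᵢ(x) = Π_{j≠i} (x - xⱼ)/(xᵢ - xⱼ)

L_0(2.2) = (2.2 - 1)/(0 - 1) × (2.2 - 2)/(0 - 2) × (2.2 - 3)/(0 - 3) × (2.2 - 4)/(0 - 4) = 0.014400
L_1(2.2) = (2.2 - 0)/(1 - 0) × (2.2 - 2)/(1 - 2) × (2.2 - 3)/(1 - 3) × (2.2 - 4)/(1 - 4) = -0.105600
L_2(2.2) = (2.2 - 0)/(2 - 0) × (2.2 - 1)/(2 - 1) × (2.2 - 3)/(2 - 3) × (2.2 - 4)/(2 - 4) = 0.950400
L_3(2.2) = (2.2 - 0)/(3 - 0) × (2.2 - 1)/(3 - 1) × (2.2 - 2)/(3 - 2) × (2.2 - 4)/(3 - 4) = 0.158400
L_4(2.2) = (2.2 - 0)/(4 - 0) × (2.2 - 1)/(4 - 1) × (2.2 - 2)/(4 - 2) × (2.2 - 3)/(4 - 3) = -0.017600

P(2.2) = (-5)×L_0(2.2) + (-11)×L_1(2.2) + 7×L_2(2.2) + (-5)×L_3(2.2) + 21×L_4(2.2)
P(2.2) = 6.580800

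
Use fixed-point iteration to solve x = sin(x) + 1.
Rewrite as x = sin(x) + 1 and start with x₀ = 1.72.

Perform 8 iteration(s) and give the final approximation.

Equation: x = sin(x) + 1
Fixed-point form: x = sin(x) + 1
x₀ = 1.72

x_1 = g(1.720000) = 1.988890
x_2 = g(1.988890) = 1.913865
x_3 = g(1.913865) = 1.941727
x_4 = g(1.941727) = 1.931990
x_5 = g(1.931990) = 1.935476
x_6 = g(1.935476) = 1.934238
x_7 = g(1.934238) = 1.934679
x_8 = g(1.934679) = 1.934522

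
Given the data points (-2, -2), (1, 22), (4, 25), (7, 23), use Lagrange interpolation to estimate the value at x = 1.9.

Lagrange interpolation formula:
P(x) = Σ yᵢ × Lᵢ(x)
where Lᵢ(x) = Π_{j≠i} (x - xⱼ)/(xᵢ - xⱼ)

L_0(1.9) = (1.9 - 1)/(-2 - 1) × (1.9 - 4)/(-2 - 4) × (1.9 - 7)/(-2 - 7) = -0.059500
L_1(1.9) = (1.9 - (-2))/(1 - (-2)) × (1.9 - 4)/(1 - 4) × (1.9 - 7)/(1 - 7) = 0.773500
L_2(1.9) = (1.9 - (-2))/(4 - (-2)) × (1.9 - 1)/(4 - 1) × (1.9 - 7)/(4 - 7) = 0.331500
L_3(1.9) = (1.9 - (-2))/(7 - (-2)) × (1.9 - 1)/(7 - 1) × (1.9 - 4)/(7 - 4) = -0.045500

P(1.9) = (-2)×L_0(1.9) + 22×L_1(1.9) + 25×L_2(1.9) + 23×L_3(1.9)
P(1.9) = 24.377000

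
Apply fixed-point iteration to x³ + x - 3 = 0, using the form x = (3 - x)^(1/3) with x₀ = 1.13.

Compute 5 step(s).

Equation: x³ + x - 3 = 0
Fixed-point form: x = (3 - x)^(1/3)
x₀ = 1.13

x_1 = g(1.130000) = 1.232009
x_2 = g(1.232009) = 1.209187
x_3 = g(1.209187) = 1.214367
x_4 = g(1.214367) = 1.213195
x_5 = g(1.213195) = 1.213461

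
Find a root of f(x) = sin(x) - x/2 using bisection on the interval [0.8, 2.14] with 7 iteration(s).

f(x) = sin(x) - x/2
Initial interval: [0.8, 2.14]

Iteration 1:
  c_1 = (0.800000 + 2.140000)/2 = 1.470000
  f(c_1) = f(1.470000) = 0.259924
  f(a) × f(c) ≥ 0, new interval: [1.470000, 2.140000]
Iteration 2:
  c_2 = (1.470000 + 2.140000)/2 = 1.805000
  f(c_2) = f(1.805000) = 0.070199
  f(a) × f(c) ≥ 0, new interval: [1.805000, 2.140000]
Iteration 3:
  c_3 = (1.805000 + 2.140000)/2 = 1.972500
  f(c_3) = f(1.972500) = -0.065854
  f(a) × f(c) < 0, new interval: [1.805000, 1.972500]
Iteration 4:
  c_4 = (1.805000 + 1.972500)/2 = 1.888750
  f(c_4) = f(1.888750) = 0.005502
  f(a) × f(c) ≥ 0, new interval: [1.888750, 1.972500]
Iteration 5:
  c_5 = (1.888750 + 1.972500)/2 = 1.930625
  f(c_5) = f(1.930625) = -0.029355
  f(a) × f(c) < 0, new interval: [1.888750, 1.930625]
Iteration 6:
  c_6 = (1.888750 + 1.930625)/2 = 1.909687
  f(c_6) = f(1.909687) = -0.011720
  f(a) × f(c) < 0, new interval: [1.888750, 1.909687]
Iteration 7:
  c_7 = (1.888750 + 1.909687)/2 = 1.899219
  f(c_7) = f(1.899219) = -0.003057
  f(a) × f(c) < 0, new interval: [1.888750, 1.899219]

After 7 iteration(s), the approximation is c_7 = 1.899219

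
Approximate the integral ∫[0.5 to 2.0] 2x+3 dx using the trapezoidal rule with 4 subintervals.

f(x) = 2x+3
a = 0.5, b = 2.0, n = 4
h = (b - a)/n = 0.375000

Trapezoidal rule: (h/2)[f(x₀) + 2f(x₁) + 2f(x₂) + ... + f(xₙ)]

x_0 = 0.5000, f(x_0) = 4.000000, coefficient = 1
x_1 = 0.8750, f(x_1) = 4.750000, coefficient = 2
x_2 = 1.2500, f(x_2) = 5.500000, coefficient = 2
x_3 = 1.6250, f(x_3) = 6.250000, coefficient = 2
x_4 = 2.0000, f(x_4) = 7.000000, coefficient = 1

I ≈ (0.375000/2) × 44.000000 = 8.250000
Exact value: 8.250000
Error: 0.000000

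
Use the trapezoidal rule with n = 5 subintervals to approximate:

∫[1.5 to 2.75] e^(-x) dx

f(x) = e^(-x)
a = 1.5, b = 2.75, n = 5
h = (b - a)/n = 0.250000

Trapezoidal rule: (h/2)[f(x₀) + 2f(x₁) + 2f(x₂) + ... + f(xₙ)]

x_0 = 1.5000, f(x_0) = 0.223130, coefficient = 1
x_1 = 1.7500, f(x_1) = 0.173774, coefficient = 2
x_2 = 2.0000, f(x_2) = 0.135335, coefficient = 2
x_3 = 2.2500, f(x_3) = 0.105399, coefficient = 2
x_4 = 2.5000, f(x_4) = 0.082085, coefficient = 2
x_5 = 2.7500, f(x_5) = 0.063928, coefficient = 1

I ≈ (0.250000/2) × 1.280245 = 0.160031
Exact value: 0.159202
Error: 0.000828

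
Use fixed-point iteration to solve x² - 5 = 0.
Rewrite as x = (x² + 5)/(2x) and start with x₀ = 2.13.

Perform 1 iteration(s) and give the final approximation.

Equation: x² - 5 = 0
Fixed-point form: x = (x² + 5)/(2x)
x₀ = 2.13

x_1 = g(2.130000) = 2.238709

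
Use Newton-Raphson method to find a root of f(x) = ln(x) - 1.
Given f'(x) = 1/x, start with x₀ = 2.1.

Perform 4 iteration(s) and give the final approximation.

f(x) = ln(x) - 1
f'(x) = 1/x
x₀ = 2.1

Newton-Raphson formula: x_{n+1} = x_n - f(x_n)/f'(x_n)

Iteration 1:
  f(2.100000) = -0.258063
  f'(2.100000) = 0.476190
  x_1 = 2.100000 - (-0.258063)/0.476190 = 2.641932
Iteration 2:
  f(2.641932) = -0.028490
  f'(2.641932) = 0.378511
  x_2 = 2.641932 - (-0.028490)/0.378511 = 2.717199
Iteration 3:
  f(2.717199) = -0.000398
  f'(2.717199) = 0.368026
  x_3 = 2.717199 - (-0.000398)/0.368026 = 2.718282
Iteration 4:
  f(2.718282) = 0.000000
  f'(2.718282) = 0.367879
  x_4 = 2.718282 - 0.000000/0.367879 = 2.718282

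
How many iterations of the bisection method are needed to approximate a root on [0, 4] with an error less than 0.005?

We need (b-a)/2^n ≤ 0.005
(4 - 0)/2^n ≤ 0.005
4/2^n ≤ 0.005
2^n ≥ 800
n ≥ log₂(800) = 9.64
n ≥ 10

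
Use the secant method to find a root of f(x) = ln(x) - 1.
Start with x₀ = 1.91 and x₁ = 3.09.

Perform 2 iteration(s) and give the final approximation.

f(x) = ln(x) - 1
x₀ = 1.91, x₁ = 3.09

Secant formula: x_{n+1} = x_n - f(x_n)(x_n - x_{n-1})/(f(x_n) - f(x_{n-1}))

Iteration 1:
  f(1.910000) = -0.352897
  f(3.090000) = 0.128171
  x_2 = 3.090000 - 0.128171×(3.090000 - 1.910000)/(0.128171 - (-0.352897))
       = 2.775612
Iteration 2:
  f(3.090000) = 0.128171
  f(2.775612) = 0.020871
  x_3 = 2.775612 - 0.020871×(2.775612 - 3.090000)/(0.020871 - 0.128171)
       = 2.714459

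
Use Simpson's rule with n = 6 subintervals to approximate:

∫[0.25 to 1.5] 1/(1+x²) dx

f(x) = 1/(1+x²)
a = 0.25, b = 1.5, n = 6
h = (b - a)/n = 0.208333

Simpson's rule: (h/3)[f(x₀) + 4f(x₁) + 2f(x₂) + ... + f(xₙ)]

x_0 = 0.2500, f(x_0) = 0.941176, coefficient = 1
x_1 = 0.4583, f(x_1) = 0.826399, coefficient = 4
x_2 = 0.6667, f(x_2) = 0.692308, coefficient = 2
x_3 = 0.8750, f(x_3) = 0.566372, coefficient = 4
x_4 = 1.0833, f(x_4) = 0.460064, coefficient = 2
x_5 = 1.2917, f(x_5) = 0.374756, coefficient = 4
x_6 = 1.5000, f(x_6) = 0.307692, coefficient = 1

I ≈ (0.208333/3) × 10.623718 = 0.737758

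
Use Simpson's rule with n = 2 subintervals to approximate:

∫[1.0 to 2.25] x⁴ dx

f(x) = x⁴
a = 1.0, b = 2.25, n = 2
h = (b - a)/n = 0.625000

Simpson's rule: (h/3)[f(x₀) + 4f(x₁) + 2f(x₂) + ... + f(xₙ)]

x_0 = 1.0000, f(x_0) = 1.000000, coefficient = 1
x_1 = 1.6250, f(x_1) = 6.972900, coefficient = 4
x_2 = 2.2500, f(x_2) = 25.628906, coefficient = 1

I ≈ (0.625000/3) × 54.520508 = 11.358439
Exact value: 11.333008
Error: 0.025431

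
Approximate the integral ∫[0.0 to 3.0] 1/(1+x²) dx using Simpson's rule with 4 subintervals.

f(x) = 1/(1+x²)
a = 0.0, b = 3.0, n = 4
h = (b - a)/n = 0.750000

Simpson's rule: (h/3)[f(x₀) + 4f(x₁) + 2f(x₂) + ... + f(xₙ)]

x_0 = 0.0000, f(x_0) = 1.000000, coefficient = 1
x_1 = 0.7500, f(x_1) = 0.640000, coefficient = 4
x_2 = 1.5000, f(x_2) = 0.307692, coefficient = 2
x_3 = 2.2500, f(x_3) = 0.164948, coefficient = 4
x_4 = 3.0000, f(x_4) = 0.100000, coefficient = 1

I ≈ (0.750000/3) × 4.935178 = 1.233795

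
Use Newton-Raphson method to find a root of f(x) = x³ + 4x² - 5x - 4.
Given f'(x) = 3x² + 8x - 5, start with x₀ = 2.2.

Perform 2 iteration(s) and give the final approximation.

f(x) = x³ + 4x² - 5x - 4
f'(x) = 3x² + 8x - 5
x₀ = 2.2

Newton-Raphson formula: x_{n+1} = x_n - f(x_n)/f'(x_n)

Iteration 1:
  f(2.200000) = 15.008000
  f'(2.200000) = 27.120000
  x_1 = 2.200000 - 15.008000/27.120000 = 1.646608
Iteration 2:
  f(1.646608) = 3.076704
  f'(1.646608) = 16.306812
  x_2 = 1.646608 - 3.076704/16.306812 = 1.457932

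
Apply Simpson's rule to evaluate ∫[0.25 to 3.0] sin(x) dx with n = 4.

f(x) = sin(x)
a = 0.25, b = 3.0, n = 4
h = (b - a)/n = 0.687500

Simpson's rule: (h/3)[f(x₀) + 4f(x₁) + 2f(x₂) + ... + f(xₙ)]

x_0 = 0.2500, f(x_0) = 0.247404, coefficient = 1
x_1 = 0.9375, f(x_1) = 0.806081, coefficient = 4
x_2 = 1.6250, f(x_2) = 0.998531, coefficient = 2
x_3 = 2.3125, f(x_3) = 0.737319, coefficient = 4
x_4 = 3.0000, f(x_4) = 0.141120, coefficient = 1

I ≈ (0.687500/3) × 8.559186 = 1.961480
Exact value: 1.958905
Error: 0.002575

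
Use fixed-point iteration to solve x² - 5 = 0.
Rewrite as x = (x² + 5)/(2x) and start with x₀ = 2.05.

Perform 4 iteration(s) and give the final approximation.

Equation: x² - 5 = 0
Fixed-point form: x = (x² + 5)/(2x)
x₀ = 2.05

x_1 = g(2.050000) = 2.244512
x_2 = g(2.244512) = 2.236084
x_3 = g(2.236084) = 2.236068
x_4 = g(2.236068) = 2.236068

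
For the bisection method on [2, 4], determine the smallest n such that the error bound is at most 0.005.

We need (b-a)/2^n ≤ 0.005
(4 - 2)/2^n ≤ 0.005
2/2^n ≤ 0.005
2^n ≥ 400
n ≥ log₂(400) = 8.64
n ≥ 9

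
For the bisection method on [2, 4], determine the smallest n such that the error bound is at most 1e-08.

We need (b-a)/2^n ≤ 1e-08
(4 - 2)/2^n ≤ 1e-08
2/2^n ≤ 1e-08
2^n ≥ 200000000
n ≥ log₂(200000000) = 27.58
n ≥ 28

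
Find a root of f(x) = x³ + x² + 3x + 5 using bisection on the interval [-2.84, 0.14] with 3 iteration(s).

f(x) = x³ + x² + 3x + 5
Initial interval: [-2.84, 0.14]

Iteration 1:
  c_1 = (-2.840000 + 0.140000)/2 = -1.350000
  f(c_1) = f(-1.350000) = 0.312125
  f(a) × f(c) < 0, new interval: [-2.840000, -1.350000]
Iteration 2:
  c_2 = (-2.840000 + (-1.350000))/2 = -2.095000
  f(c_2) = f(-2.095000) = -6.090982
  f(a) × f(c) ≥ 0, new interval: [-2.095000, -1.350000]
Iteration 3:
  c_3 = (-2.095000 + (-1.350000))/2 = -1.722500
  f(c_3) = f(-1.722500) = -2.311162
  f(a) × f(c) ≥ 0, new interval: [-1.722500, -1.350000]

After 3 iteration(s), the approximation is c_3 = -1.722500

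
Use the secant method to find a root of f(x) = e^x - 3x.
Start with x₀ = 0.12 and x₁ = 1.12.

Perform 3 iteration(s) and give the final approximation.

f(x) = e^x - 3x
x₀ = 0.12, x₁ = 1.12

Secant formula: x_{n+1} = x_n - f(x_n)(x_n - x_{n-1})/(f(x_n) - f(x_{n-1}))

Iteration 1:
  f(0.120000) = 0.767497
  f(1.120000) = -0.295146
  x_2 = 1.120000 - (-0.295146)×(1.120000 - 0.120000)/(-0.295146 - 0.767497)
       = 0.842253
Iteration 2:
  f(1.120000) = -0.295146
  f(0.842253) = -0.205167
  x_3 = 0.842253 - (-0.205167)×(0.842253 - 1.120000)/(-0.205167 - (-0.295146))
       = 0.208939
Iteration 3:
  f(0.842253) = -0.205167
  f(0.208939) = 0.605553
  x_4 = 0.208939 - 0.605553×(0.208939 - 0.842253)/(0.605553 - (-0.205167))
       = 0.681981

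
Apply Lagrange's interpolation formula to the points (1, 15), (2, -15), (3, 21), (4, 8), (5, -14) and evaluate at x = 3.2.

Lagrange interpolation formula:
P(x) = Σ yᵢ × Lᵢ(x)
where Lᵢ(x) = Π_{j≠i} (x - xⱼ)/(xᵢ - xⱼ)

L_0(3.2) = (3.2 - 2)/(1 - 2) × (3.2 - 3)/(1 - 3) × (3.2 - 4)/(1 - 4) × (3.2 - 5)/(1 - 5) = 0.014400
L_1(3.2) = (3.2 - 1)/(2 - 1) × (3.2 - 3)/(2 - 3) × (3.2 - 4)/(2 - 4) × (3.2 - 5)/(2 - 5) = -0.105600
L_2(3.2) = (3.2 - 1)/(3 - 1) × (3.2 - 2)/(3 - 2) × (3.2 - 4)/(3 - 4) × (3.2 - 5)/(3 - 5) = 0.950400
L_3(3.2) = (3.2 - 1)/(4 - 1) × (3.2 - 2)/(4 - 2) × (3.2 - 3)/(4 - 3) × (3.2 - 5)/(4 - 5) = 0.158400
L_4(3.2) = (3.2 - 1)/(5 - 1) × (3.2 - 2)/(5 - 2) × (3.2 - 3)/(5 - 3) × (3.2 - 4)/(5 - 4) = -0.017600

P(3.2) = 15×L_0(3.2) + (-15)×L_1(3.2) + 21×L_2(3.2) + 8×L_3(3.2) + (-14)×L_4(3.2)
P(3.2) = 23.272000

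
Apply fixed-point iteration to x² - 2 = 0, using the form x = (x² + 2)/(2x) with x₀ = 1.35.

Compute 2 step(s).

Equation: x² - 2 = 0
Fixed-point form: x = (x² + 2)/(2x)
x₀ = 1.35

x_1 = g(1.350000) = 1.415741
x_2 = g(1.415741) = 1.414214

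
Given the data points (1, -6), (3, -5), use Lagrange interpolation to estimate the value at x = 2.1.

Lagrange interpolation formula:
P(x) = Σ yᵢ × Lᵢ(x)
where Lᵢ(x) = Π_{j≠i} (x - xⱼ)/(xᵢ - xⱼ)

L_0(2.1) = (2.1 - 3)/(1 - 3) = 0.450000
L_1(2.1) = (2.1 - 1)/(3 - 1) = 0.550000

P(2.1) = (-6)×L_0(2.1) + (-5)×L_1(2.1)
P(2.1) = -5.450000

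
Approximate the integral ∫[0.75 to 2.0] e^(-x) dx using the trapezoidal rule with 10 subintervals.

f(x) = e^(-x)
a = 0.75, b = 2.0, n = 10
h = (b - a)/n = 0.125000

Trapezoidal rule: (h/2)[f(x₀) + 2f(x₁) + 2f(x₂) + ... + f(xₙ)]

x_0 = 0.7500, f(x_0) = 0.472367, coefficient = 1
x_1 = 0.8750, f(x_1) = 0.416862, coefficient = 2
x_2 = 1.0000, f(x_2) = 0.367879, coefficient = 2
x_3 = 1.1250, f(x_3) = 0.324652, coefficient = 2
x_4 = 1.2500, f(x_4) = 0.286505, coefficient = 2
x_5 = 1.3750, f(x_5) = 0.252840, coefficient = 2
x_6 = 1.5000, f(x_6) = 0.223130, coefficient = 2
x_7 = 1.6250, f(x_7) = 0.196912, coefficient = 2
x_8 = 1.7500, f(x_8) = 0.173774, coefficient = 2
x_9 = 1.8750, f(x_9) = 0.153355, coefficient = 2
x_10 = 2.0000, f(x_10) = 0.135335, coefficient = 1

I ≈ (0.125000/2) × 5.399520 = 0.337470
Exact value: 0.337031
Error: 0.000439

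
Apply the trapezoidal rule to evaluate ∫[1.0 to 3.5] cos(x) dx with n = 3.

f(x) = cos(x)
a = 1.0, b = 3.5, n = 3
h = (b - a)/n = 0.833333

Trapezoidal rule: (h/2)[f(x₀) + 2f(x₁) + 2f(x₂) + ... + f(xₙ)]

x_0 = 1.0000, f(x_0) = 0.540302, coefficient = 1
x_1 = 1.8333, f(x_1) = -0.259531, coefficient = 2
x_2 = 2.6667, f(x_2) = -0.889327, coefficient = 2
x_3 = 3.5000, f(x_3) = -0.936457, coefficient = 1

I ≈ (0.833333/2) × -2.693870 = -1.122446
Exact value: -1.192254
Error: 0.069808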